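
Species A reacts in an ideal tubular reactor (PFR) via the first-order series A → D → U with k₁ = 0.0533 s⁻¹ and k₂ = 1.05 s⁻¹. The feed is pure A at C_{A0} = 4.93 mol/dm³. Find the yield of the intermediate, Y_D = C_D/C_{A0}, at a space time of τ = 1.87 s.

The intermediate concentration in a first-order A→B→C sequence is C_D = k₁C_{A0}(e^(−k₁τ) − e^(−k₂τ))/(k₂−k₁).
e^(−k₁τ) = e^(−0.0533×1.87) = e^(−0.09967) = 0.9051; e^(−k₂τ) = e^(−1.964) = 0.1404.
C_D = 0.0533×4.93/(1.05−0.0533) × (0.9051−0.1404) = 0.2636×0.7648 = 0.2016 mol/dm³.
Y_D = C_D/C_{A0} = 0.2016/4.93 = 0.0409.

0.0409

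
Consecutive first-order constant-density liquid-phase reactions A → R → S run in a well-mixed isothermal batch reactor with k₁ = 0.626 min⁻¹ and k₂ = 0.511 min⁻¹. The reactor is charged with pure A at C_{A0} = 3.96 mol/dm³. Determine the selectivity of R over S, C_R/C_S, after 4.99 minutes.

0.241

Solving the coupled first-order balances gives C_R(t) = [k₁/(k₂−k₁)]·C_{A0}·(e^(−k₁t) − e^(−k₂t)).
e^(−k₁t) = e^(−0.626×4.99) = e^(−3.124) = 0.04399; e^(−k₂t) = e^(−2.550) = 0.07809.
C_R = 0.626×3.96/(0.511−0.626) × (0.04399−0.07809) = (-21.56)×(-0.03410) = 0.7350 mol/dm³.
C_A = C_{A0}e^(−k₁t) = 0.1742 mol/dm³, so C_S = C_{A0}−C_A−C_R = 3.051 mol/dm³; C_R/C_S = 0.241.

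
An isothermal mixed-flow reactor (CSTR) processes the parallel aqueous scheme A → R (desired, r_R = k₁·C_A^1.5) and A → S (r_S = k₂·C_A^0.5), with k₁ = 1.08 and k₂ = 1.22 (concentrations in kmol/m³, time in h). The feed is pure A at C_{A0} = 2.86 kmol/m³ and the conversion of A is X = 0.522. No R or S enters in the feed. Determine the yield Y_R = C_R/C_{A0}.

Exit C_A = C_{A0}(1−X) = 2.86×0.478 = 1.367 kmol/m³.
A CSTR operates uniformly at the exit composition, giving r_R = 1.726 and r_S = 1.426 (each k·C_A^n at C_A = 1.367).
Fraction of consumed A going to R: r_R/(r_R+r_S) = 0.5476.
C_R = 0.5476·C_{A0}·X = 0.5476×2.86×0.522 = 0.817 kmol/m³; Y_R = C_R/C_{A0} = 0.286.

0.286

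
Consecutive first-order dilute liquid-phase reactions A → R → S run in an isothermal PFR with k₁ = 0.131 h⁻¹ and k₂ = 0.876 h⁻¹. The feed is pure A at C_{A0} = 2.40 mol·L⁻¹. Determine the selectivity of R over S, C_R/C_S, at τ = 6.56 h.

Solving the coupled first-order balances gives C_R(τ) = [k₁/(k₂−k₁)]·C_{A0}·(e^(−k₁τ) − e^(−k₂τ)).
e^(−k₁τ) = e^(−0.131×6.56) = e^(−0.8594) = 0.4234; e^(−k₂τ) = e^(−5.747) = 0.003194.
C_R = 0.131×2.40/(0.876−0.131) × (0.4234−0.003194) = 0.4220×0.4202 = 0.1773 mol·L⁻¹.
C_A = C_{A0}e^(−k₁τ) = 1.016 mol·L⁻¹, so C_S = C_{A0}−C_A−C_R = 1.206 mol·L⁻¹; C_R/C_S = 0.147.

0.147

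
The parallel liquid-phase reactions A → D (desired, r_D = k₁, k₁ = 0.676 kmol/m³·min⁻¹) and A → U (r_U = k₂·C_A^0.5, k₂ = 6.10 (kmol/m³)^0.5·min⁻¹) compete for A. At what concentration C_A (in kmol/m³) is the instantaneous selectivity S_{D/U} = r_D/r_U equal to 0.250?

0.196 kmol/m³

S_{D/U} = (k₁/k₂)·C_A^-0.5 ⇒ C_A = (S·k₂/k₁)^(-2).
= (0.250×6.10/0.676)^(-2) = (2.256)^(-2) = 0.196 kmol/m³.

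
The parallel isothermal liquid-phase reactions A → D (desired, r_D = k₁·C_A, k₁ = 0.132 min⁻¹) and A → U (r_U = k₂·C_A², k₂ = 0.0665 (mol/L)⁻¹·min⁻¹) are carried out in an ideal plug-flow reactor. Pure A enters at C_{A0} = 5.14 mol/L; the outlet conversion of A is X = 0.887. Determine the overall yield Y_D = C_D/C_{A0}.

0.394

C_A = C_{A0}(1−X) = 0.5808 mol/L.
Along a PFR/batch, dC_D/dC_A = −r_D/(r_D+r_U) = −k₁/(k₁+k₂·C_A).
Integrating from C_{A0} to C_A: C_D = (0.132/0.0665)·ln[(0.132+0.0665·5.14)/(0.132+0.0665·0.581)] = 1.985·ln(0.4738/0.1706) = 2.027 mol/L.
Y_D = C_D/C_{A0} = 2.027/5.14 = 0.394.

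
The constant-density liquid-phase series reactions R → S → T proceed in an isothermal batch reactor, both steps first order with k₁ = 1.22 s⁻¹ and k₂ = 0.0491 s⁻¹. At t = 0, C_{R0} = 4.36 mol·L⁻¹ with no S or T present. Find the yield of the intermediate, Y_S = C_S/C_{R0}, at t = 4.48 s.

For first-order series with pure R initially, C_S(t) = k₁C_{R0}/(k₂−k₁)·(e^(−k₁t) − e^(−k₂t)).
e^(−k₁t) = e^(−1.22×4.48) = e^(−5.466) = 0.004230; e^(−k₂t) = e^(−0.2200) = 0.8025.
C_S = 1.22×4.36/(0.0491−1.22) × (0.004230−0.8025) = (-4.543)×(-0.7983) = 3.627 mol·L⁻¹.
Y_S = C_S/C_{R0} = 3.627/4.36 = 0.832.

0.832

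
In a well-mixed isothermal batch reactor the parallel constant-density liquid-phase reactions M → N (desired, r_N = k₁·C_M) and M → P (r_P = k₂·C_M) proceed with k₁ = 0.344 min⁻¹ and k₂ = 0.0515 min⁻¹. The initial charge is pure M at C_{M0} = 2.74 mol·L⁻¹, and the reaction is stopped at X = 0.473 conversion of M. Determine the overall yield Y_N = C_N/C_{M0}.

C_M = C_{M0}(1−X) = 1.444 mol·L⁻¹.
Both paths are first order in M, so the instantaneous fraction to N is constant: dC_N/d(−C_M) = k₁/(k₁+k₂) = 0.8698.
C_N = 0.8698·(C_{M0}−C_M) = 0.8698×1.296 = 1.13 mol·L⁻¹.
Y_N = C_N/C_{M0} = 1.127/2.74 = 0.411.

0.411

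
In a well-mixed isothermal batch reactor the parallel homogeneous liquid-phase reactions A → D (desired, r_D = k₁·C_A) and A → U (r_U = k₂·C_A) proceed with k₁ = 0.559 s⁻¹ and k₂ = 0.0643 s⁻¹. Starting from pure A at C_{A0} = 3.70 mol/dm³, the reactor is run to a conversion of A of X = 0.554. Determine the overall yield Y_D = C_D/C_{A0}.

C_A = C_{A0}(1−X) = 1.650 mol/dm³.
Both paths are first order in A, so the instantaneous fraction to D is constant: dC_D/d(−C_A) = k₁/(k₁+k₂) = 0.8968.
C_D = 0.8968·(C_{A0}−C_A) = 0.8968×2.050 = 1.84 mol/dm³.
Y_D = C_D/C_{A0} = 1.838/3.70 = 0.497.

0.497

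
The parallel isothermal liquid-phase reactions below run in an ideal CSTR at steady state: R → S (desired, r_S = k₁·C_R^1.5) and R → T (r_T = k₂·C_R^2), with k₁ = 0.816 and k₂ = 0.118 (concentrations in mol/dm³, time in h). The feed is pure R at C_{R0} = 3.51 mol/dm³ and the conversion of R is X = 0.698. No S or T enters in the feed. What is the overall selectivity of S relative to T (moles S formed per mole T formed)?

6.72

Exit C_R = C_{R0}(1−X) = 3.51×0.302 = 1.060 mol/dm³.
Rates in a CSTR are evaluated at the outlet concentration: r_S = 0.816×1.060^1.5 = 0.8906, r_T = 0.118×1.060^2 = 0.1326.
Overall selectivity = C_S/C_T = r_Sτ/(r_Tτ) = r_S/r_T = 6.72.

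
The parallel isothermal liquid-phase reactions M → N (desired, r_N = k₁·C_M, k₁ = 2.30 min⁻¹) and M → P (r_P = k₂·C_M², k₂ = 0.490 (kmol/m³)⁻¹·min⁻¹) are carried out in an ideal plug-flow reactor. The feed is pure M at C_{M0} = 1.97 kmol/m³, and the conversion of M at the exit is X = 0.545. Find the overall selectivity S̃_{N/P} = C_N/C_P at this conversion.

3.31

C_M = C_{M0}(1−X) = 0.8963 kmol/m³.
Along a PFR/batch, dC_N/dC_M = −r_N/(r_N+r_P) = −k₁/(k₁+k₂·C_M).
Integrating from C_{M0} to C_M: C_N = (2.30/0.490)·ln[(2.30+0.490·1.97)/(2.30+0.490·0.896)] = 4.694·ln(3.265/2.739) = 0.8246 kmol/m³.
C_P = (C_{M0}−C_M)−C_N = 0.2490 kmol/m³; S̃_{N/P} = 0.8246/0.2490 = 3.31.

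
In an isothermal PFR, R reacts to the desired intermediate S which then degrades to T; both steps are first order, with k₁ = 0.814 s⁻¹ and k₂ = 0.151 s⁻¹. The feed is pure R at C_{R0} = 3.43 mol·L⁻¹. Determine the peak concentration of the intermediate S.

2.34 mol·L⁻¹

Evaluating C_S at τ_opt = ln(k₂/k₁)/(k₂−k₁) gives C_{S,max}/C_{R0} = (k₁/k₂)^[k₂/(k₂−k₁)].
= (0.814/0.151)^(0.151/(0.151−0.814)) = (5.391)^(-0.2278) = 0.6813.
C_{S,max} = 0.6813×3.43 = 2.34 mol·L⁻¹.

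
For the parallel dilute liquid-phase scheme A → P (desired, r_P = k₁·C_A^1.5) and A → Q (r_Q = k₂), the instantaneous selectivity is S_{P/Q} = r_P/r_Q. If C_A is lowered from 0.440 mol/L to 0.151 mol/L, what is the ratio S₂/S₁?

S_{P/Q} = (k₁/k₂)·C_A^1.5, so S₂/S₁ = (C_{A,2}/C_{A,1})^1.5.
= (0.151/0.440)^1.5 = (0.3432)^1.5 = 0.201.
Selectivity toward P falls as C_A falls — high-concentration operation is favoured.

0.201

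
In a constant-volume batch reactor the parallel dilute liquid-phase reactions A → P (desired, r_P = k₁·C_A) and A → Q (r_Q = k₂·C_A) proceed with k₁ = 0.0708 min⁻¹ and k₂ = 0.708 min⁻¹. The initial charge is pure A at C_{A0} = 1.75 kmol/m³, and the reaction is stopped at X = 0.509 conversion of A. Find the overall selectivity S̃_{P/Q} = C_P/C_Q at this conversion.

C_A = C_{A0}(1−X) = 0.8592 kmol/m³.
Both paths are first order in A, so the instantaneous fraction to P is constant: dC_P/d(−C_A) = k₁/(k₁+k₂) = 0.09091.
C_P = 0.09091·(C_{A0}−C_A) = 0.09091×0.8908 = 0.0810 kmol/m³.
C_Q = (C_{A0}−C_A)−C_P = 0.8098 kmol/m³; S̃_{P/Q} = 0.08098/0.8098 = 0.100.

0.100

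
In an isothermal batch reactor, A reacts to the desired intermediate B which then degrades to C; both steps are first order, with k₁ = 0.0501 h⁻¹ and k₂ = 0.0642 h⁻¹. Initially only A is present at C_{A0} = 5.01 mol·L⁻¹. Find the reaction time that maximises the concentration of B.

For first-order series the maximum of C_B occurs at t_opt = ln(k₂/k₁)/(k₂−k₁).
= ln(0.0642/0.0501)/(0.0642−0.0501) = ln(1.281)/0.01410 = 0.2480/0.01410 = 17.6 h.

17.6 h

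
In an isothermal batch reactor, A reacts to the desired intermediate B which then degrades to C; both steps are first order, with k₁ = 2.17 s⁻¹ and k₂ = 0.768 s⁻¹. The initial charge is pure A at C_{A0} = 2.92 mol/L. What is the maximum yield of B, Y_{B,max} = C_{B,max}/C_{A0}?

0.566

For a first-order series the maximum intermediate yield is C_{B,max}/C_{A0} = (k₁/k₂)^[k₂/(k₂−k₁)].
= (2.17/0.768)^(0.768/(0.768−2.17)) = (2.826)^(-0.5478) = 0.5661.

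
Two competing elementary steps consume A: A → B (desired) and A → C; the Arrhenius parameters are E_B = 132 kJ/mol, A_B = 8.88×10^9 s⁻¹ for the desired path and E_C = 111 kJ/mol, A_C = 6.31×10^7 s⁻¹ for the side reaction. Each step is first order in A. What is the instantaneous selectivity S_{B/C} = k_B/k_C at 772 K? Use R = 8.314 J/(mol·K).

Since both paths have the same order in A, the concentration cancels and S_{B/C} = k_B/k_C = (A_B/A_C)·exp[(E_C−E_B)/(RT)].
(E_C−E_B)/(RT) = (111−132)×10³/(8.314×772) = -21000/6418 = -3.272.
k_B/k_C = (8.88×10^9/6.31×10^7)·exp(-3.272) = 140.7 × 0.03794 = 5.34.
Since E_B > E_C, raising the temperature improves selectivity toward B.

5.34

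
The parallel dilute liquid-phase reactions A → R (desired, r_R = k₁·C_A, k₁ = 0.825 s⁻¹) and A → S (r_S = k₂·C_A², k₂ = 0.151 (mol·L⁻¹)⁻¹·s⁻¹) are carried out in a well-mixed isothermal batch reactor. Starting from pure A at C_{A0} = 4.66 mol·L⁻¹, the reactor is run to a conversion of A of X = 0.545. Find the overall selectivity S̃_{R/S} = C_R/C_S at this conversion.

1.64

C_A = C_{A0}(1−X) = 2.120 mol·L⁻¹.
Along a PFR/batch, dC_R/dC_A = −r_R/(r_R+r_S) = −k₁/(k₁+k₂·C_A).
Integrating from C_{A0} to C_A: C_R = (0.825/0.151)·ln[(0.825+0.151·4.66)/(0.825+0.151·2.12)] = 5.464·ln(1.529/1.145) = 1.578 mol·L⁻¹.
C_S = (C_{A0}−C_A)−C_R = 0.9616 mol·L⁻¹; S̃_{R/S} = 1.578/0.9616 = 1.64.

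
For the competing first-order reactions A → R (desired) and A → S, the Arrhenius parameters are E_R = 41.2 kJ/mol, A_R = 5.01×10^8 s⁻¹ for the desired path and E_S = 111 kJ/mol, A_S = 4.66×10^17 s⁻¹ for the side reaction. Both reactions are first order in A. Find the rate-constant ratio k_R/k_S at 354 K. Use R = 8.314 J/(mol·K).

With equal orders, S_{R/S} = k_R/k_S = (A_R/A_S)·exp[(E_S−E_R)/(RT)].
(E_S−E_R)/(RT) = (111−41.2)×10³/(8.314×354) = 69800/2943 = 23.72.
k_R/k_S = (5.01×10^8/4.66×10^17)·exp(23.72) = 1.075×10^-9 × 1.994×10^10 = 21.4.
Since E_R < E_S, lowering the temperature improves selectivity toward R.

21.4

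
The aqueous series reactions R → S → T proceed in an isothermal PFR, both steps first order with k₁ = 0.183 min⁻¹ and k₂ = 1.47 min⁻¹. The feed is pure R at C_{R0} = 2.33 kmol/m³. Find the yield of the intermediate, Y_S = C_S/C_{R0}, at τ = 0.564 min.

Solving the coupled first-order balances gives C_S(τ) = [k₁/(k₂−k₁)]·C_{R0}·(e^(−k₁τ) − e^(−k₂τ)).
e^(−k₁τ) = e^(−0.183×0.564) = e^(−0.1032) = 0.9019; e^(−k₂τ) = e^(−0.8291) = 0.4365.
C_S = 0.183×2.33/(1.47−0.183) × (0.9019−0.4365) = 0.3313×0.4655 = 0.1542 kmol/m³.
Y_S = C_S/C_{R0} = 0.1542/2.33 = 0.0662.

0.0662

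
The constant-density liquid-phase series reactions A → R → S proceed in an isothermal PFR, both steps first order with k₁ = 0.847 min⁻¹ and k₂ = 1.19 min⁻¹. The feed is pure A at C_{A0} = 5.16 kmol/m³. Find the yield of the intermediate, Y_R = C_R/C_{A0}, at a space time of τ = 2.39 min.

Solving the coupled first-order balances gives C_R(τ) = [k₁/(k₂−k₁)]·C_{A0}·(e^(−k₁τ) − e^(−k₂τ)).
e^(−k₁τ) = e^(−0.847×2.39) = e^(−2.024) = 0.1321; e^(−k₂τ) = e^(−2.844) = 0.05819.
C_R = 0.847×5.16/(1.19−0.847) × (0.1321−0.05819) = 12.74×0.07390 = 0.9416 kmol/m³.
Y_R = C_R/C_{A0} = 0.9416/5.16 = 0.182.

0.182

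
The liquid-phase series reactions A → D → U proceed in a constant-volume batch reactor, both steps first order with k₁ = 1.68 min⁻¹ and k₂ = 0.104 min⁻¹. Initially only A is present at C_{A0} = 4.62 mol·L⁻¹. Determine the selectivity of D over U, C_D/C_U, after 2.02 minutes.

The intermediate concentration in a first-order A→B→C sequence is C_D = k₁C_{A0}(e^(−k₁t) − e^(−k₂t))/(k₂−k₁).
e^(−k₁t) = e^(−1.68×2.02) = e^(−3.394) = 0.03359; e^(−k₂t) = e^(−0.2101) = 0.8105.
C_D = 1.68×4.62/(0.104−1.68) × (0.03359−0.8105) = (-4.925)×(-0.7769) = 3.826 mol·L⁻¹.
C_A = C_{A0}e^(−k₁t) = 0.1552 mol·L⁻¹, so C_U = C_{A0}−C_A−C_D = 0.6385 mol·L⁻¹; C_D/C_U = 5.99.

5.99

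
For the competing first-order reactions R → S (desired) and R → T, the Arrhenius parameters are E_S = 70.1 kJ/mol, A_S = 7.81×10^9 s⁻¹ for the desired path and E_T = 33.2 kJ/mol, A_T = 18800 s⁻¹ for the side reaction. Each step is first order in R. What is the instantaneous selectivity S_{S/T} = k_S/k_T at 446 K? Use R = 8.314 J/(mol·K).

Since both paths have the same order in R, the concentration cancels and S_{S/T} = k_S/k_T = (A_S/A_T)·exp[(E_T−E_S)/(RT)].
(E_T−E_S)/(RT) = (33.2−70.1)×10³/(8.314×446) = -36900/3708 = -9.951.
k_S/k_T = (7.81×10^9/18800)·exp(-9.951) = 4.154×10^5 × 4.766×10^-5 = 19.8.

19.8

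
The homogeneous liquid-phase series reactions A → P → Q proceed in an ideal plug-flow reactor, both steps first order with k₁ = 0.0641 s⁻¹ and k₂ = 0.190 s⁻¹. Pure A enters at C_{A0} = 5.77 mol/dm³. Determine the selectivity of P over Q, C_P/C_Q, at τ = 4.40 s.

1.98

For first-order series with pure A initially, C_P(τ) = k₁C_{A0}/(k₂−k₁)·(e^(−k₁τ) − e^(−k₂τ)).
e^(−k₁τ) = e^(−0.0641×4.40) = e^(−0.2820) = 0.7542; e^(−k₂τ) = e^(−0.8360) = 0.4334.
C_P = 0.0641×5.77/(0.190−0.0641) × (0.7542−0.4334) = 2.938×0.3208 = 0.9424 mol/dm³.
C_A = C_{A0}e^(−k₁τ) = 4.352 mol/dm³, so C_Q = C_{A0}−C_A−C_P = 0.4756 mol/dm³; C_P/C_Q = 1.98.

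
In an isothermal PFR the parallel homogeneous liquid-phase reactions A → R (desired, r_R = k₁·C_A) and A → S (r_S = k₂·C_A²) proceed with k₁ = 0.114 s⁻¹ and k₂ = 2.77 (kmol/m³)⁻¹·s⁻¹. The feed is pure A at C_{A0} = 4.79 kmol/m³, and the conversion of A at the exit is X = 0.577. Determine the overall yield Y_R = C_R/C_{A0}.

C_A = C_{A0}(1−X) = 2.026 kmol/m³.
Along a PFR/batch, dC_R/dC_A = −r_R/(r_R+r_S) = −k₁/(k₁+k₂·C_A).
Integrating from C_{A0} to C_A: C_R = (0.114/2.77)·ln[(0.114+2.77·4.79)/(0.114+2.77·2.03)] = 0.04116·ln(13.38/5.726) = 0.03493 kmol/m³.
Y_R = C_R/C_{A0} = 0.03493/4.79 = 0.00729.

0.00729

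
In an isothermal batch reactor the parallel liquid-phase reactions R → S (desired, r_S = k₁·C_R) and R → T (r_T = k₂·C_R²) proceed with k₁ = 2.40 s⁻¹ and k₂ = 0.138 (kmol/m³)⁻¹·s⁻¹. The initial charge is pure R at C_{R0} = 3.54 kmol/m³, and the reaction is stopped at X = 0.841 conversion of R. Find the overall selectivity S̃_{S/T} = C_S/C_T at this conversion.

8.64

C_R = C_{R0}(1−X) = 0.5629 kmol/m³.
Along a PFR/batch, dC_S/dC_R = −r_S/(r_S+r_T) = −k₁/(k₁+k₂·C_R).
Integrating from C_{R0} to C_R: C_S = (2.40/0.138)·ln[(2.40+0.138·3.54)/(2.40+0.138·0.563)] = 17.39·ln(2.889/2.478) = 2.668 kmol/m³.
C_T = (C_{R0}−C_R)−C_S = 0.3089 kmol/m³; S̃_{S/T} = 2.668/0.3089 = 8.64.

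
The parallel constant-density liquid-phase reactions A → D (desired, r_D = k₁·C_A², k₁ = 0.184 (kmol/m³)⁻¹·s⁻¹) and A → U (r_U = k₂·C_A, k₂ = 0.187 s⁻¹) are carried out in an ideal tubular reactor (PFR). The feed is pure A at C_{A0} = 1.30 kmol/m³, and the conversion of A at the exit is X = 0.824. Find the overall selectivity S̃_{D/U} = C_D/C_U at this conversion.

0.698

C_A = C_{A0}(1−X) = 0.2288 kmol/m³.
Along a PFR/batch, dC_U/dC_A = −r_U/(r_D+r_U) = −k₂/(k₂+k₁·C_A).
Integrating from C_{A0} to C_A: C_U = (0.187/0.184)·ln[(0.187+0.184·1.30)/(0.187+0.184·0.229)] = 1.016·ln(0.4262/0.2291) = 0.6309 kmol/m³.
Then C_D = (C_{A0}−C_A) − C_U = 1.071 − 0.6309 = 0.4403 kmol/m³.
S̃_{D/U} = C_D/C_U = 0.4403/0.6309 = 0.698.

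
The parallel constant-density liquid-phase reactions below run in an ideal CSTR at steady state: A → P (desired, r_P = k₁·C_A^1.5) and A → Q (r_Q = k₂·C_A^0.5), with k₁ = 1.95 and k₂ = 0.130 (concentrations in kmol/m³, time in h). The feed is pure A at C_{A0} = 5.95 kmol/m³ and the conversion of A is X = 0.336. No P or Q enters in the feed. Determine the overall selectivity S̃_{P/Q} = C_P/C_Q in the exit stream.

Exit C_A = C_{A0}(1−X) = 5.95×0.664 = 3.951 kmol/m³.
A CSTR operates uniformly at the exit composition, giving r_P = 15.31 and r_Q = 0.2584 (each k·C_A^n at C_A = 3.951).
Overall selectivity = C_P/C_Q = r_Pτ/(r_Qτ) = r_P/r_Q = 59.3.

59.3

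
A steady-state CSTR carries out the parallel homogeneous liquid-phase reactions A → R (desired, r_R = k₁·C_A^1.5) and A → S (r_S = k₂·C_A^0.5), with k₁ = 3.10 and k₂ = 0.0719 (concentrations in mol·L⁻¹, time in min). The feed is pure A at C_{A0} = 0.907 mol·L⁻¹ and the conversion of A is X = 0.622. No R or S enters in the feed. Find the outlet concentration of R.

0.528 mol·L⁻¹

Exit C_A = C_{A0}(1−X) = 0.907×0.378 = 0.3428 mol·L⁻¹.
In a CSTR the entire volume is at exit conditions, so r_R = 3.10×0.3428^1.5 = 0.6223 and r_S = 0.0719×0.3428^0.5 = 0.04210.
Fraction of consumed A going to R: r_R/(r_R+r_S) = 0.9366.
C_R = 0.9366·C_{A0}·X = 0.9366×0.907×0.622 = 0.528 mol·L⁻¹.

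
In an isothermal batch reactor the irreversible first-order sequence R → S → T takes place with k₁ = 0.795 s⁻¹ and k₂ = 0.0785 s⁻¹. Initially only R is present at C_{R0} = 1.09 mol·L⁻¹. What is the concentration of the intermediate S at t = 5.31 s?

The intermediate concentration in a first-order A→B→C sequence is C_S = k₁C_{R0}(e^(−k₁t) − e^(−k₂t))/(k₂−k₁).
e^(−k₁t) = e^(−0.795×5.31) = e^(−4.221) = 0.01468; e^(−k₂t) = e^(−0.4168) = 0.6591.
C_S = 0.795×1.09/(0.0785−0.795) × (0.01468−0.6591) = (-1.209)×(-0.6445) = 0.7794 mol·L⁻¹.

0.779 mol·L⁻¹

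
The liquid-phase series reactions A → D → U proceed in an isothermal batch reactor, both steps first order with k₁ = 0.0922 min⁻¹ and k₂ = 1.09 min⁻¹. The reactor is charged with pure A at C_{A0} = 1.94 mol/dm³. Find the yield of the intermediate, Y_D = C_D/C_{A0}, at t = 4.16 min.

The intermediate concentration in a first-order A→B→C sequence is C_D = k₁C_{A0}(e^(−k₁t) − e^(−k₂t))/(k₂−k₁).
e^(−k₁t) = e^(−0.0922×4.16) = e^(−0.3836) = 0.6814; e^(−k₂t) = e^(−4.534) = 0.01073.
C_D = 0.0922×1.94/(1.09−0.0922) × (0.6814−0.01073) = 0.1793×0.6707 = 0.1202 mol/dm³.
Y_D = C_D/C_{A0} = 0.1202/1.94 = 0.0620.

0.0620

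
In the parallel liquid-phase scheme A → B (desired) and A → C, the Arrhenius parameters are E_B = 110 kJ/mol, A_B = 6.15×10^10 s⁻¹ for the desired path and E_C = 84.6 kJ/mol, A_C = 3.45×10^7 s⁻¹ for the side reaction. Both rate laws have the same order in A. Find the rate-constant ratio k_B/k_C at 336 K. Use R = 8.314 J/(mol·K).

With equal orders, S_{B/C} = k_B/k_C = (A_B/A_C)·exp[(E_C−E_B)/(RT)].
(E_C−E_B)/(RT) = (84.6−110)×10³/(8.314×336) = -25400/2794 = -9.093.
k_B/k_C = (6.15×10^10/3.45×10^7)·exp(-9.093) = 1783 × 1.125×10^-4 = 0.201.

0.201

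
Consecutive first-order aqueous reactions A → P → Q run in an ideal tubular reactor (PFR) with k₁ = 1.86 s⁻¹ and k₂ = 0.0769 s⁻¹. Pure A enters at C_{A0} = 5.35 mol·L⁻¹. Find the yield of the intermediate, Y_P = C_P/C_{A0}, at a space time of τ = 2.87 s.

0.832

Solving the coupled first-order balances gives C_P(τ) = [k₁/(k₂−k₁)]·C_{A0}·(e^(−k₁τ) − e^(−k₂τ)).
e^(−k₁τ) = e^(−1.86×2.87) = e^(−5.338) = 0.004805; e^(−k₂τ) = e^(−0.2207) = 0.8020.
C_P = 1.86×5.35/(0.0769−1.86) × (0.004805−0.8020) = (-5.581)×(-0.7972) = 4.449 mol·L⁻¹.
Y_P = C_P/C_{A0} = 4.449/5.35 = 0.832.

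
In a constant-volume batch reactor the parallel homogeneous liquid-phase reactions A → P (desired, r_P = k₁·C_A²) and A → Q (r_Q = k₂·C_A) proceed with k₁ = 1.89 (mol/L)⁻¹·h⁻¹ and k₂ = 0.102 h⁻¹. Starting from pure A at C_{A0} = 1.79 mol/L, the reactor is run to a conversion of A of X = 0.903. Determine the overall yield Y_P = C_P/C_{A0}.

0.840

C_A = C_{A0}(1−X) = 0.1736 mol/L.
Along a PFR/batch, dC_Q/dC_A = −r_Q/(r_P+r_Q) = −k₂/(k₂+k₁·C_A).
Integrating from C_{A0} to C_A: C_Q = (0.102/1.89)·ln[(0.102+1.89·1.79)/(0.102+1.89·0.174)] = 0.05397·ln(3.485/0.4302) = 0.1129 mol/L.
Then C_P = (C_{A0}−C_A) − C_Q = 1.616 − 0.1129 = 1.503 mol/L.
Y_P = C_P/C_{A0} = 1.503/1.79 = 0.840.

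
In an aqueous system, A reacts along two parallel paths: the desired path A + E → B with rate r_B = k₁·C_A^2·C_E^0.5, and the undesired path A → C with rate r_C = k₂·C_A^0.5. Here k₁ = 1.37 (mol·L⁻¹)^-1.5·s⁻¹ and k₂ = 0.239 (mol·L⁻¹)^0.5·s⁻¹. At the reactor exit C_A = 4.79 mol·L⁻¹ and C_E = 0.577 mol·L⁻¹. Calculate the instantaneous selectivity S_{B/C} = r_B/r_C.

45.6

S_{B/C} = r_B/r_C = (k₁·C_A^2·C_E^0.5)/(k₂·C_A^0.5) = (k₁/k₂)·C_A^1.5·C_E^0.5.
= (1.37×4.790^2×0.5770^0.5) / (0.239×4.790^0.5) = 23.88/0.5231 = 45.6.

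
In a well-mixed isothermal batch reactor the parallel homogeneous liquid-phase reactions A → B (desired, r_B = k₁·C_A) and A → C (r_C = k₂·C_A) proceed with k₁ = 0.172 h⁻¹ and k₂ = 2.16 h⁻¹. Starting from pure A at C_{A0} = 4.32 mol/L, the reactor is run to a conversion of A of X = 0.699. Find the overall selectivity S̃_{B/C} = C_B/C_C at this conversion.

C_A = C_{A0}(1−X) = 1.300 mol/L.
Both paths are first order in A, so the instantaneous fraction to B is constant: dC_B/d(−C_A) = k₁/(k₁+k₂) = 0.07376.
C_B = 0.07376·(C_{A0}−C_A) = 0.07376×3.020 = 0.223 mol/L.
C_C = (C_{A0}−C_A)−C_B = 2.797 mol/L; S̃_{B/C} = 0.2227/2.797 = 0.0796.

0.0796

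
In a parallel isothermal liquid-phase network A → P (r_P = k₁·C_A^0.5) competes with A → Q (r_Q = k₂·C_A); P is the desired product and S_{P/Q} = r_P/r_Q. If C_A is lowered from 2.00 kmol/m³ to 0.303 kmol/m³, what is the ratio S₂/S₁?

S_{P/Q} = (k₁/k₂)·C_A^-0.5, so S₂/S₁ = (C_{A,2}/C_{A,1})^-0.5.
= (0.303/2.00)^(-0.5) = (0.1515)^(-0.5) = 2.57.

2.57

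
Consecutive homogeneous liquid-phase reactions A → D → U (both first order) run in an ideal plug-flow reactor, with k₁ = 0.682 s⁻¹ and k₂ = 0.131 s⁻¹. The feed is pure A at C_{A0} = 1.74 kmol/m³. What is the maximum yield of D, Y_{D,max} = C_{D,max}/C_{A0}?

0.676

Evaluating C_D at τ_opt = ln(k₂/k₁)/(k₂−k₁) gives C_{D,max}/C_{A0} = (k₁/k₂)^[k₂/(k₂−k₁)].
= (0.682/0.131)^(0.131/(0.131−0.682)) = (5.206)^(-0.2377) = 0.6755.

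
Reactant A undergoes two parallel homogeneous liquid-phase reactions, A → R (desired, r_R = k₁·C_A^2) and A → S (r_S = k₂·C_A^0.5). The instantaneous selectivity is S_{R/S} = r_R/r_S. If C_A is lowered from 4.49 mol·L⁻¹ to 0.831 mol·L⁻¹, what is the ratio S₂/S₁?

S_{R/S} = (k₁/k₂)·C_A^1.5, so S₂/S₁ = (C_{A,2}/C_{A,1})^1.5.
= (0.831/4.49)^1.5 = (0.1851)^1.5 = 0.0796.
Selectivity toward R falls as C_A falls — high-concentration operation is favoured.

0.0796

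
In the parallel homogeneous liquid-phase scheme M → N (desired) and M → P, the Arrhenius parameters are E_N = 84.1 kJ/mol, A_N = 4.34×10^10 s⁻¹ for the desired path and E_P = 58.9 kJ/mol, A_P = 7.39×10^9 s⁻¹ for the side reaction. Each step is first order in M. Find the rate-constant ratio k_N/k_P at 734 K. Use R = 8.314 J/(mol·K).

0.0945

Since both paths have the same order in M, the concentration cancels and S_{N/P} = k_N/k_P = (A_N/A_P)·exp[(E_P−E_N)/(RT)].
(E_P−E_N)/(RT) = (58.9−84.1)×10³/(8.314×734) = -25200/6102 = -4.129.
k_N/k_P = (4.34×10^10/7.39×10^9)·exp(-4.129) = 5.873 × 0.01609 = 0.0945.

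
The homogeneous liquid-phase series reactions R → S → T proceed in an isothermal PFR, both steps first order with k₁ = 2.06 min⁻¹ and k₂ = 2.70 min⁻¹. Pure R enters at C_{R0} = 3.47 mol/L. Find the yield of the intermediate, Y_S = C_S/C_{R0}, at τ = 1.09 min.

0.171

Solving the coupled first-order balances gives C_S(τ) = [k₁/(k₂−k₁)]·C_{R0}·(e^(−k₁τ) − e^(−k₂τ)).
e^(−k₁τ) = e^(−2.06×1.09) = e^(−2.245) = 0.1059; e^(−k₂τ) = e^(−2.943) = 0.05271.
C_S = 2.06×3.47/(2.70−2.06) × (0.1059−0.05271) = 11.17×0.05318 = 0.5939 mol/L.
Y_S = C_S/C_{R0} = 0.5939/3.47 = 0.171.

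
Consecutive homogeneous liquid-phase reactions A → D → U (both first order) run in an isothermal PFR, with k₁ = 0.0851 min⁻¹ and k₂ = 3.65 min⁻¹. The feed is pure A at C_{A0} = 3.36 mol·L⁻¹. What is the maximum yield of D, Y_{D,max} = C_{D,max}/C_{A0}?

0.0213

For a first-order series the maximum intermediate yield is C_{D,max}/C_{A0} = (k₁/k₂)^[k₂/(k₂−k₁)].
= (0.0851/3.65)^(3.65/(3.65−0.0851)) = (0.02332)^(1.024) = 0.02131.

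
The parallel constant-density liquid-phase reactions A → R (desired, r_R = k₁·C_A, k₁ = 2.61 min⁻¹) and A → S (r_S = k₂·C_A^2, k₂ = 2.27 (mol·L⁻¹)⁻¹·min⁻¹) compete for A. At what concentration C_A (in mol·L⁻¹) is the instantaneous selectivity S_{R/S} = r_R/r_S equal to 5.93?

S_{R/S} = (k₁/k₂)·C_A⁻¹ ⇒ C_A = (S·k₂/k₁)^(-1).
= (5.93×2.27/2.61)^(-1) = (5.158)^(-1) = 0.194 mol·L⁻¹.

0.194 mol·L⁻¹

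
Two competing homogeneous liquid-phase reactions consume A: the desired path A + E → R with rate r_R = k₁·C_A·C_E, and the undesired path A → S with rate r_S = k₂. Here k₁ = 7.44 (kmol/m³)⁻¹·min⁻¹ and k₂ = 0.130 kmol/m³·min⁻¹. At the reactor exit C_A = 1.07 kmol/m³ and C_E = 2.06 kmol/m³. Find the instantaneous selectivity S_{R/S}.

126

S_{R/S} = r_R/r_S = (k₁·C_A·C_E)/(k₂) = (k₁/k₂)·C_A·C_E.
= (7.44×1.070×2.060) / (0.130) = 16.40/0.1300 = 126.
Since the desired path is higher order in A, keeping C_A high (PFR or concentrated feed) favours R.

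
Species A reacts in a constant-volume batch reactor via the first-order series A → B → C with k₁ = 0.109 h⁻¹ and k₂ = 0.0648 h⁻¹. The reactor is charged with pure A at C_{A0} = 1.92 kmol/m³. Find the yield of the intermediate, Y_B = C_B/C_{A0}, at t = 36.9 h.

0.182

Solving the coupled first-order balances gives C_B(t) = [k₁/(k₂−k₁)]·C_{A0}·(e^(−k₁t) − e^(−k₂t)).
e^(−k₁t) = e^(−0.109×36.9) = e^(−4.022) = 0.01792; e^(−k₂t) = e^(−2.391) = 0.09153.
C_B = 0.109×1.92/(0.0648−0.109) × (0.01792−0.09153) = (-4.735)×(-0.07361) = 0.3485 kmol/m³.
Y_B = C_B/C_{A0} = 0.3485/1.92 = 0.182.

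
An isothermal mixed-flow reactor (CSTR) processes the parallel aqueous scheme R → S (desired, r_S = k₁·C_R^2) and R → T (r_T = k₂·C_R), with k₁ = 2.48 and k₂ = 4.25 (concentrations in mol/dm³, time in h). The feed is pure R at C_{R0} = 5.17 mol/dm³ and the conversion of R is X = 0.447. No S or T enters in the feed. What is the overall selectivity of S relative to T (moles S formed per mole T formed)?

1.67

Exit C_R = C_{R0}(1−X) = 5.17×0.553 = 2.859 mol/dm³.
A CSTR operates uniformly at the exit composition, giving r_S = 20.27 and r_T = 12.15 (each k·C_R^n at C_R = 2.859).
Overall selectivity = C_S/C_T = r_Sτ/(r_Tτ) = r_S/r_T = 1.67.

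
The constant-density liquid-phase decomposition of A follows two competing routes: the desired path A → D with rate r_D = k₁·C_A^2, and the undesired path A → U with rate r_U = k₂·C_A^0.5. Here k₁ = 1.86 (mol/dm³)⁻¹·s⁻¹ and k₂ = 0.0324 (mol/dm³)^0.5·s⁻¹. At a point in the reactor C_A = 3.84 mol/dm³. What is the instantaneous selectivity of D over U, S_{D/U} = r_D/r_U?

S_{D/U} = r_D/r_U = (k₁·C_A^2)/(k₂·C_A^0.5) = (k₁/k₂)·C_A^1.5.
= (1.86×3.840^2) / (0.0324×3.840^0.5) = 27.43/0.06349 = 432.
Since the desired path is higher order in A, keeping C_A high (PFR or concentrated feed) favours D.

432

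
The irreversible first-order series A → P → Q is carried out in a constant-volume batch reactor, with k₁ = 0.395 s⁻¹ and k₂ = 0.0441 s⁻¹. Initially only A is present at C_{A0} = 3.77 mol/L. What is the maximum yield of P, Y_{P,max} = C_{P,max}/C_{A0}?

0.759

At the optimum, C_{P,max}/C_{A0} = (k₁/k₂)^[k₂/(k₂−k₁)].
= (0.395/0.0441)^(0.0441/(0.0441−0.395)) = (8.957)^(-0.1257) = 0.7592.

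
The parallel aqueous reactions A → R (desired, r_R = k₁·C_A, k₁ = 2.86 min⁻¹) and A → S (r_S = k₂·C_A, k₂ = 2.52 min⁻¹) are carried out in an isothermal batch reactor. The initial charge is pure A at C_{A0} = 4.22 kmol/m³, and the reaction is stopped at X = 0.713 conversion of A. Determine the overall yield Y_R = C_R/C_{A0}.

0.379

C_A = C_{A0}(1−X) = 1.211 kmol/m³.
Both paths are first order in A, so the instantaneous fraction to R is constant: dC_R/d(−C_A) = k₁/(k₁+k₂) = 0.5316.
C_R = 0.5316·(C_{A0}−C_A) = 0.5316×3.009 = 1.60 kmol/m³.
Y_R = C_R/C_{A0} = 1.600/4.22 = 0.379.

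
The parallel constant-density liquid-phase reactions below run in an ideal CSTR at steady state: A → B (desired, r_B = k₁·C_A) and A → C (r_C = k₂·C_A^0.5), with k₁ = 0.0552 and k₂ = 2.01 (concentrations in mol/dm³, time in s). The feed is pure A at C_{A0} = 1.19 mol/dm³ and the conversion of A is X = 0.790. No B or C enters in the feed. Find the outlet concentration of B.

0.0127 mol/dm³

Exit C_A = C_{A0}(1−X) = 1.19×0.210 = 0.2499 mol/dm³.
A CSTR operates uniformly at the exit composition, giving r_B = 0.01379 and r_C = 1.005 (each k·C_A^n at C_A = 0.2499).
Fraction of consumed A going to B: r_B/(r_B+r_C) = 0.01354.
C_B = 0.01354·C_{A0}·X = 0.01354×1.19×0.790 = 0.0127 mol/dm³.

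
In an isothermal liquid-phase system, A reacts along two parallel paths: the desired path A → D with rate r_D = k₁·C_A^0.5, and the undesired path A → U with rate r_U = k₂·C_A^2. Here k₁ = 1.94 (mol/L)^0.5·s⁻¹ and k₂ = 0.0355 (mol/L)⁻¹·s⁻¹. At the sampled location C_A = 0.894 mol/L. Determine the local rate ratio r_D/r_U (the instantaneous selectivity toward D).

S_{D/U} = r_D/r_U = (k₁·C_A^0.5)/(k₂·C_A^2) = (k₁/k₂)·C_A^-1.5.
= (1.94×0.8940^0.5) / (0.0355×0.8940^2) = 1.834/0.02837 = 64.6.
The undesired path is higher order in A, so low C_A (CSTR or dilute feed) favours D.

64.6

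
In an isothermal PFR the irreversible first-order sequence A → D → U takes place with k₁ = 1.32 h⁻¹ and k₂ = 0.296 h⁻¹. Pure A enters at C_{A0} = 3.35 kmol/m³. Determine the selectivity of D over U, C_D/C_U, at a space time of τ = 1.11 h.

4.54

The intermediate concentration in a first-order A→B→C sequence is C_D = k₁C_{A0}(e^(−k₁τ) − e^(−k₂τ))/(k₂−k₁).
e^(−k₁τ) = e^(−1.32×1.11) = e^(−1.465) = 0.2310; e^(−k₂τ) = e^(−0.3286) = 0.7200.
C_D = 1.32×3.35/(0.296−1.32) × (0.2310−0.7200) = (-4.318)×(-0.4889) = 2.111 kmol/m³.
C_A = C_{A0}e^(−k₁τ) = 0.7740 kmol/m³, so C_U = C_{A0}−C_A−C_D = 0.4647 kmol/m³; C_D/C_U = 4.54.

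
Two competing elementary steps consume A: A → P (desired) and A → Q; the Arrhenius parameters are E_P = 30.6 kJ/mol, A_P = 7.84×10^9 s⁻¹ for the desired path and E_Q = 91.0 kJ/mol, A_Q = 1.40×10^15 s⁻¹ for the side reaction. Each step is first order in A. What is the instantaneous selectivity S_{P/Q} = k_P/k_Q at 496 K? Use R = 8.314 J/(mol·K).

12.9

k_P/k_Q = (A_P/A_Q)·exp[−(E_P−E_Q)/(RT)] = (A_P/A_Q)·exp[(E_Q−E_P)/(RT)].
(E_Q−E_P)/(RT) = (91.0−30.6)×10³/(8.314×496) = 60400/4124 = 14.65.
k_P/k_Q = (7.84×10^9/1.40×10^15)·exp(14.65) = 5.600×10^-6 × 2.296×10^6 = 12.9.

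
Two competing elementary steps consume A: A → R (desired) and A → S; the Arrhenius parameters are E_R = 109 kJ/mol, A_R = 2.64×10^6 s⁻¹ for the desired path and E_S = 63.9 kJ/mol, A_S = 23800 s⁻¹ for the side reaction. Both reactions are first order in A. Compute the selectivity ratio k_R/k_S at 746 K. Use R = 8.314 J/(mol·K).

0.0771

Since both paths have the same order in A, the concentration cancels and S_{R/S} = k_R/k_S = (A_R/A_S)·exp[(E_S−E_R)/(RT)].
(E_S−E_R)/(RT) = (63.9−109)×10³/(8.314×746) = -45100/6202 = -7.272.
k_R/k_S = (2.64×10^6/23800)·exp(-7.272) = 110.9 × 6.950×10^-4 = 0.0771.
Since E_R > E_S, raising the temperature improves selectivity toward R.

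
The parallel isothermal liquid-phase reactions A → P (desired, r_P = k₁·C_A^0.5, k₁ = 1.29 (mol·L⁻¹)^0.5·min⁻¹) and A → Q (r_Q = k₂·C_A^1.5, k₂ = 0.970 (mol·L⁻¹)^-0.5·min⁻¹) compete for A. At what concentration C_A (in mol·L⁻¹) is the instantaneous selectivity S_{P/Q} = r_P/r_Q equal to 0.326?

S_{P/Q} = (k₁/k₂)·C_A⁻¹ ⇒ C_A = (S·k₂/k₁)^(-1).
= (0.326×0.970/1.29)^(-1) = (0.2451)^(-1) = 4.08 mol·L⁻¹.

4.08 mol·L⁻¹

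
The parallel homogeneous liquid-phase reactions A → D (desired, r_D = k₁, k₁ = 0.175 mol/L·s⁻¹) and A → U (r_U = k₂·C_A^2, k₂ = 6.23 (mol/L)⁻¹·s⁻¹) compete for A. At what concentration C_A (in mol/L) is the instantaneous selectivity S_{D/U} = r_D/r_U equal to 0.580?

0.220 mol/L

S_{D/U} = (k₁/k₂)·C_A^-2 ⇒ C_A = (S·k₂/k₁)^(-0.5).
= (0.580×6.23/0.175)^(-0.5) = (20.65)^(-0.5) = 0.220 mol/L.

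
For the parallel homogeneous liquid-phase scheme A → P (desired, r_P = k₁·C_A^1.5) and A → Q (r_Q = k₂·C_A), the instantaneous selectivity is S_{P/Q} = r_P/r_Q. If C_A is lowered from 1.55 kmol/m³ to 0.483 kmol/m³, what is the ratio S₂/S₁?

S_{P/Q} = (k₁/k₂)·C_A^0.5, so S₂/S₁ = (C_{A,2}/C_{A,1})^0.5.
= (0.483/1.55)^0.5 = (0.3116)^0.5 = 0.558.

0.558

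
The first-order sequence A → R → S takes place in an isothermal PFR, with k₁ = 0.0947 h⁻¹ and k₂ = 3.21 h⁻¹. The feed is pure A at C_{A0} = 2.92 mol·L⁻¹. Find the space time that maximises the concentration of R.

1.13 h

The intermediate peaks when r₁ = r₂, i.e. k₁e^(−k₁τ) = k₂e^(−k₂τ), giving τ_opt = ln(k₂/k₁)/(k₂−k₁).
= ln(3.21/0.0947)/(3.21−0.0947) = ln(33.90)/3.115 = 3.523/3.115 = 1.13 h.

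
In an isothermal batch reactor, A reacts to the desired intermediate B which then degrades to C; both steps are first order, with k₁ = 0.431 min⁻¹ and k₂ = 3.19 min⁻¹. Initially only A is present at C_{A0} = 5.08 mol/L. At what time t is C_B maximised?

0.726 min

The intermediate peaks when r₁ = r₂, i.e. k₁e^(−k₁t) = k₂e^(−k₂t), giving t_opt = ln(k₂/k₁)/(k₂−k₁).
= ln(3.19/0.431)/(3.19−0.431) = ln(7.401)/2.759 = 2.002/2.759 = 0.726 min.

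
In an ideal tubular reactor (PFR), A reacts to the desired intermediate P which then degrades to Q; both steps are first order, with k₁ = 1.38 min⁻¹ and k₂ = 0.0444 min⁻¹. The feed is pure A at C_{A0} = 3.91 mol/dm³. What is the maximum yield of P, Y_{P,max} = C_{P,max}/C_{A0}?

0.892

For a first-order series the maximum intermediate yield is C_{P,max}/C_{A0} = (k₁/k₂)^[k₂/(k₂−k₁)].
= (1.38/0.0444)^(0.0444/(0.0444−1.38)) = (31.08)^(-0.03324) = 0.8920.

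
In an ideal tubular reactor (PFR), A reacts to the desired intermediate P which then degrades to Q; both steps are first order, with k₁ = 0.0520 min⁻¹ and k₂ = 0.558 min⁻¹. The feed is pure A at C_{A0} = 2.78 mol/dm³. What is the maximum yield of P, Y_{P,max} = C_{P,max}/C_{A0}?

0.0730

Evaluating C_P at τ_opt = ln(k₂/k₁)/(k₂−k₁) gives C_{P,max}/C_{A0} = (k₁/k₂)^[k₂/(k₂−k₁)].
= (0.0520/0.558)^(0.558/(0.558−0.0520)) = (0.09319)^(1.103) = 0.07302.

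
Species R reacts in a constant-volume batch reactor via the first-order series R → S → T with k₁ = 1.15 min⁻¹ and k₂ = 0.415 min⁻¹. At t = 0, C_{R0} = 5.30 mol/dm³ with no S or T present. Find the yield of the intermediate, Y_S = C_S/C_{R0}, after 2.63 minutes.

0.449

The intermediate concentration in a first-order A→B→C sequence is C_S = k₁C_{R0}(e^(−k₁t) − e^(−k₂t))/(k₂−k₁).
e^(−k₁t) = e^(−1.15×2.63) = e^(−3.024) = 0.04858; e^(−k₂t) = e^(−1.091) = 0.3357.
C_S = 1.15×5.30/(0.415−1.15) × (0.04858−0.3357) = (-8.293)×(-0.2871) = 2.381 mol/dm³.
Y_S = C_S/C_{R0} = 2.381/5.30 = 0.449.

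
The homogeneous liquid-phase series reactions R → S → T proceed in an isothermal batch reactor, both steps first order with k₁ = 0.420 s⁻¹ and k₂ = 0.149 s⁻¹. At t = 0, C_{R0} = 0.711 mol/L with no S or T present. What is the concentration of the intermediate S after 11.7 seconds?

0.185 mol/L

The intermediate concentration in a first-order A→B→C sequence is C_S = k₁C_{R0}(e^(−k₁t) − e^(−k₂t))/(k₂−k₁).
e^(−k₁t) = e^(−0.420×11.7) = e^(−4.914) = 0.007343; e^(−k₂t) = e^(−1.743) = 0.1749.
C_S = 0.420×0.711/(0.149−0.420) × (0.007343−0.1749) = (-1.102)×(-0.1676) = 0.1847 mol/L.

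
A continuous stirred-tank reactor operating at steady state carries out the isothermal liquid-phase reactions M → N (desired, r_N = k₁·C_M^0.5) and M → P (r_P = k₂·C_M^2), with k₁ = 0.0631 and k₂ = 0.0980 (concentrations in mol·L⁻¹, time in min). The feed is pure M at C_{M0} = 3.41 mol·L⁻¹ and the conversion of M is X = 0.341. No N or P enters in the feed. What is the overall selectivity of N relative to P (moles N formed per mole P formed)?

Exit C_M = C_{M0}(1−X) = 3.41×0.659 = 2.247 mol·L⁻¹.
Rates in a CSTR are evaluated at the outlet concentration: r_N = 0.0631×2.247^0.5 = 0.09459, r_P = 0.0980×2.247^2 = 0.4949.
Overall selectivity = C_N/C_P = r_Nτ/(r_Pτ) = r_N/r_P = 0.191.

0.191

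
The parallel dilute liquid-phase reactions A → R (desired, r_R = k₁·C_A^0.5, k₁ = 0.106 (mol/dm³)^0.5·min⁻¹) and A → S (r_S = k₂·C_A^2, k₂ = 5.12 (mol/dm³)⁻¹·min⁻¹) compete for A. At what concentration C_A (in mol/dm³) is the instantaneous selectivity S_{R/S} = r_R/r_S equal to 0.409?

0.137 mol/dm³

S_{R/S} = (k₁/k₂)·C_A^-1.5 ⇒ C_A = (S·k₂/k₁)^(1/(-1.5)).
= (0.409×5.12/0.106)^(-0.6667) = (19.76)^(-0.6667) = 0.137 mol/dm³.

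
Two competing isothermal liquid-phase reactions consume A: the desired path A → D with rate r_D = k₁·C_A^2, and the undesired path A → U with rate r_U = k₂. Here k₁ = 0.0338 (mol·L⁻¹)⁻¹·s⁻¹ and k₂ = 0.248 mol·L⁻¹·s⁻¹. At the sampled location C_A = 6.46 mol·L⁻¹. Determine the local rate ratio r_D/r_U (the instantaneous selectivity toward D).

S_{D/U} = r_D/r_U = (k₁·C_A^2)/(k₂) = (k₁/k₂)·C_A^2.
= (0.0338×6.460^2) / (0.248) = 1.411/0.2480 = 5.69.

5.69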